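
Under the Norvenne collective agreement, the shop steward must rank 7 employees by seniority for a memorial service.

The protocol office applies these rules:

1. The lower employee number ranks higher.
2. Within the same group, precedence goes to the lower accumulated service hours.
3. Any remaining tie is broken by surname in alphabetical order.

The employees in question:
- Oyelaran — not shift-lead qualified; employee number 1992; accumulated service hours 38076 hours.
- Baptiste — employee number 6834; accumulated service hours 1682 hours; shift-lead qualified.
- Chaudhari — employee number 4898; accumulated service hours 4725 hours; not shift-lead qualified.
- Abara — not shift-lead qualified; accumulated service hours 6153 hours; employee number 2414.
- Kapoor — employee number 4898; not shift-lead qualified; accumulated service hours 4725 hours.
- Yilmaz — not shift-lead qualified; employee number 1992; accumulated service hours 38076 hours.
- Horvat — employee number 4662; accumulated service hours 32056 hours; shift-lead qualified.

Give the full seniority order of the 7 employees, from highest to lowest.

Oyelaran, Yilmaz, Abara, Horvat, Chaudhari, Kapoor, Baptiste

By employee number (lower first): Oyelaran and Yilmaz (both 1992); then Abara (2414); then Horvat (4662); then Chaudhari and Kapoor (both 4898); then Baptiste (6834).
Oyelaran and Yilmaz both have accumulated service hours 38076 hours, so the next rule applies.
Among Oyelaran and Yilmaz, alphabetically by surname: Oyelaran before Yilmaz.
Chaudhari and Kapoor both have accumulated service hours 4725 hours, so the next rule applies.
Among Chaudhari and Kapoor, alphabetically by surname: Chaudhari before Kapoor.
Full order: Oyelaran, Yilmaz, Abara, Horvat, Chaudhari, Kapoor, Baptiste.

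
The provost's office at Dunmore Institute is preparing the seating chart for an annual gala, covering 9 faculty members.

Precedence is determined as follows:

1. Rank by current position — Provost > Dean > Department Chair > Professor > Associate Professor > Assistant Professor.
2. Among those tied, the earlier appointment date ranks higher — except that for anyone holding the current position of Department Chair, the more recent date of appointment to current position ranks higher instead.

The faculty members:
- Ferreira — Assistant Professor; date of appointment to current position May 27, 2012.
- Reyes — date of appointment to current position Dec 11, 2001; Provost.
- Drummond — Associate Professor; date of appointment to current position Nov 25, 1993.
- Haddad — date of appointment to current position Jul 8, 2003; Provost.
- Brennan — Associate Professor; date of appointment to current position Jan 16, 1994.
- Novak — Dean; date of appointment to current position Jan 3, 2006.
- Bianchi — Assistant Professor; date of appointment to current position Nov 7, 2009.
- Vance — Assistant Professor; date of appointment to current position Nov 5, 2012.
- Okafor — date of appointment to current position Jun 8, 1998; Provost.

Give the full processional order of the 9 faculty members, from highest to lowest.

Okafor, Reyes, Haddad, Novak, Drummond, Brennan, Bianchi, Ferreira, Vance

By current position: Okafor, Reyes and Haddad (Provost); then Novak (Dean); then Drummond and Brennan (Associate Professor); then Bianchi, Ferreira and Vance (Assistant Professor).
Among Okafor, Reyes and Haddad, by date of appointment to current position (earlier first): Okafor (Jun 8, 1998) before Reyes (Dec 11, 2001) before Haddad (Jul 8, 2003).
Among Drummond and Brennan, by date of appointment to current position (earlier first): Drummond (Nov 25, 1993) before Brennan (Jan 16, 1994).
Among Bianchi, Ferreira and Vance, by date of appointment to current position (earlier first): Bianchi (Nov 7, 2009) before Ferreira (May 27, 2012) before Vance (Nov 5, 2012).
Full order: Okafor, Reyes, Haddad, Novak, Drummond, Brennan, Bianchi, Ferreira, Vance.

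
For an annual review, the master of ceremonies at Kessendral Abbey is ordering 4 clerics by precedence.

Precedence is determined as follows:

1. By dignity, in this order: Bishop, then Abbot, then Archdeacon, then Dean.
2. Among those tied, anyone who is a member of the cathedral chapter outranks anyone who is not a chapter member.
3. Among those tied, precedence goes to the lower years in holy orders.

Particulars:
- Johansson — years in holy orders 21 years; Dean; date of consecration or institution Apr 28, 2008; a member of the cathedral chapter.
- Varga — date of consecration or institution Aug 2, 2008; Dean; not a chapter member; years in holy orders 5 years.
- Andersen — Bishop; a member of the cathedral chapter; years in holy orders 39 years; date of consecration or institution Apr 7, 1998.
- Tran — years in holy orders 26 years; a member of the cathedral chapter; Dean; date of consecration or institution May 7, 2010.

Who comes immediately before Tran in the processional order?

By dignity: Andersen (Bishop); then Johansson, Tran and Varga (Dean).
Among Johansson, Tran and Varga, a member of the cathedral chapter before not a chapter member: Johansson and Tran (a member of the cathedral chapter) before Varga (not a chapter member).
Among Johansson and Tran, by years in holy orders (lower first): Johansson (21 years) before Tran (26 years).
Order: Andersen, Johansson, Tran, Varga.

Johansson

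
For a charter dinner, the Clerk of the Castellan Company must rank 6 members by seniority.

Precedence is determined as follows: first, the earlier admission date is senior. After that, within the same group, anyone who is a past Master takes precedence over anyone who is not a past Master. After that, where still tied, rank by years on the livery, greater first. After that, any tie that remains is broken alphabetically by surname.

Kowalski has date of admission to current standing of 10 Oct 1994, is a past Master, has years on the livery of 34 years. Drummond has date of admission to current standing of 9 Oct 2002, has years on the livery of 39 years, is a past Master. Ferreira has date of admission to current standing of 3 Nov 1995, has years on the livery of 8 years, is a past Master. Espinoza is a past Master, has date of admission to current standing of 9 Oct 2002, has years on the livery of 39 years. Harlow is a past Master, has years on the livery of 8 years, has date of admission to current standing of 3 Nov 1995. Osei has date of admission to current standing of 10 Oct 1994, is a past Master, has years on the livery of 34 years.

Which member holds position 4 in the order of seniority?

By date of admission to current standing (earlier first): Kowalski and Osei (both 10 Oct 1994); then Ferreira and Harlow (both 3 Nov 1995); then Drummond and Espinoza (both 9 Oct 2002).
Kowalski and Osei are each a past Master, so the next rule applies.
Kowalski and Osei both have years on the livery 34 years, so the next rule applies.
Among Kowalski and Osei, alphabetically by surname: Kowalski before Osei.
Ferreira and Harlow are each a past Master, so the next rule applies.
Ferreira and Harlow both have years on the livery 8 years, so the next rule applies.
Among Ferreira and Harlow, alphabetically by surname: Ferreira before Harlow.
Drummond and Espinoza are each a past Master, so the next rule applies.
Drummond and Espinoza both have years on the livery 39 years, so the next rule applies.
Among Drummond and Espinoza, alphabetically by surname: Drummond before Espinoza.
Order: Kowalski, Osei, Ferreira, Harlow, Drummond, Espinoza.

Harlow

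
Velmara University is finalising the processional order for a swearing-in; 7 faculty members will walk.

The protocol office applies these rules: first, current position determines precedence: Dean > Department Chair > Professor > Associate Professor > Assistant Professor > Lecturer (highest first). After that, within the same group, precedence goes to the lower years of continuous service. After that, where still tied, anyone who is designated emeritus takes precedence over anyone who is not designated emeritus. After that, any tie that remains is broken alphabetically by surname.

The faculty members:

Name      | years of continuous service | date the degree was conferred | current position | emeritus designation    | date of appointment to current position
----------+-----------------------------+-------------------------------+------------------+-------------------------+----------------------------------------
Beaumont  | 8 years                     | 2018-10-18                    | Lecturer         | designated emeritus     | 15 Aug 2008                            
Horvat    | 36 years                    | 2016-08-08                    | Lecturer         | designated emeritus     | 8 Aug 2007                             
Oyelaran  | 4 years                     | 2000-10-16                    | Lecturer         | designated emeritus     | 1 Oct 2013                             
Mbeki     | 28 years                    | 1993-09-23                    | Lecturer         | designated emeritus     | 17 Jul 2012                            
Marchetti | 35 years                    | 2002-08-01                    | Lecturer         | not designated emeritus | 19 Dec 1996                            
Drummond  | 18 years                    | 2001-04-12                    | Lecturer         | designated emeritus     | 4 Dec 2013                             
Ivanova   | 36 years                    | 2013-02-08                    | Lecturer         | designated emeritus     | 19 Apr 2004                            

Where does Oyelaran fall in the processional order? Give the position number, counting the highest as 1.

1

By current position: Oyelaran, Beaumont, Drummond, Mbeki, Marchetti, Horvat and Ivanova (Lecturer).
Among Oyelaran, Beaumont, Drummond, Mbeki, Marchetti, Horvat and Ivanova, by years of continuous service (lower first): Oyelaran (4 years) before Beaumont (8 years) before Drummond (18 years) before Mbeki (28 years) before Marchetti (35 years) before Horvat and Ivanova (36 years).
Horvat and Ivanova are each designated emeritus, so the next rule applies.
Among Horvat and Ivanova, alphabetically by surname: Horvat before Ivanova.
Order: Oyelaran, Beaumont, Drummond, Mbeki, Marchetti, Horvat, Ivanova. So position 1.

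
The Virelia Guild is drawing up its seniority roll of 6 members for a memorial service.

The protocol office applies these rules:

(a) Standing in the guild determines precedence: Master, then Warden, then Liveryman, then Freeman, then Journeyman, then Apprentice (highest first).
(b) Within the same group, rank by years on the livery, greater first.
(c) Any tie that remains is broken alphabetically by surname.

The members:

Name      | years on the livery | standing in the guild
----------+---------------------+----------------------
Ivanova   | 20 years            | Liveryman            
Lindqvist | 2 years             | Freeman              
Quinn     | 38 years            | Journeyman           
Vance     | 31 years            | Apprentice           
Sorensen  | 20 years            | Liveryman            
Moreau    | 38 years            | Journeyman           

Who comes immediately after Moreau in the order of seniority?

Quinn

By standing in the guild: Ivanova and Sorensen (Liveryman); then Lindqvist (Freeman); then Moreau and Quinn (Journeyman); then Vance (Apprentice).
Ivanova and Sorensen both have years on the livery 20 years, so the next rule applies.
Among Ivanova and Sorensen, alphabetically by surname: Ivanova before Sorensen.
Moreau and Quinn both have years on the livery 38 years, so the next rule applies.
Among Moreau and Quinn, alphabetically by surname: Moreau before Quinn.
Order: Ivanova, Sorensen, Lindqvist, Moreau, Quinn, Vance.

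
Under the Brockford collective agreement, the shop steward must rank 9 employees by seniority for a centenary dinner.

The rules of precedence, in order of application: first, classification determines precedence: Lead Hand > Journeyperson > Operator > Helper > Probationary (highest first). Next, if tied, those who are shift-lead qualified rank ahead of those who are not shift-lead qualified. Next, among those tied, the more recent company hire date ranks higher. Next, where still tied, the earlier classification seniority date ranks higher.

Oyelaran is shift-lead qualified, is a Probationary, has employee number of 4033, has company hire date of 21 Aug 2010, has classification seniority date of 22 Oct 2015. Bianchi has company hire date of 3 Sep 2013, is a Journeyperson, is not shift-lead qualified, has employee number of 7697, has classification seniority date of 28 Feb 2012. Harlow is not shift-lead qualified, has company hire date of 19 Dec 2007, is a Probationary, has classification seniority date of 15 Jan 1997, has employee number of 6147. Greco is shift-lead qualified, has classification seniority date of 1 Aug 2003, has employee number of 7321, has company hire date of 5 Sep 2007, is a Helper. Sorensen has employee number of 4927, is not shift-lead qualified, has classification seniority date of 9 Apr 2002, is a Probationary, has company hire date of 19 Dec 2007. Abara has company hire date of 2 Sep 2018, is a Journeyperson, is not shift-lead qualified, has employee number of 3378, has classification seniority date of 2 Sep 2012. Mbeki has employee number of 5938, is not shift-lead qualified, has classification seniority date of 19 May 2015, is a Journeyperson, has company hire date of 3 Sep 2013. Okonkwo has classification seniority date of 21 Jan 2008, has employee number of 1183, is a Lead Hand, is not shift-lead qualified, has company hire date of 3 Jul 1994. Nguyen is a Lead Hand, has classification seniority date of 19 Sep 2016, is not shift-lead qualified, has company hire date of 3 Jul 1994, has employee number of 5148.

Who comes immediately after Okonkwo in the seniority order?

Nguyen

By classification: Okonkwo and Nguyen (Lead Hand); then Abara, Bianchi and Mbeki (Journeyperson); then Greco (Helper); then Oyelaran, Harlow and Sorensen (Probationary).
Okonkwo and Nguyen are each not shift-lead qualified, so the next rule applies.
Okonkwo and Nguyen both have company hire date 3 Jul 1994, so the next rule applies.
Among Okonkwo and Nguyen, by classification seniority date (earlier first): Okonkwo (21 Jan 2008) before Nguyen (19 Sep 2016).
Abara, Bianchi and Mbeki are each not shift-lead qualified, so the next rule applies.
Among Abara, Bianchi and Mbeki, by company hire date (later first): Abara (2 Sep 2018) before Bianchi and Mbeki (3 Sep 2013).
Among Bianchi and Mbeki, by classification seniority date (earlier first): Bianchi (28 Feb 2012) before Mbeki (19 May 2015).
Among Oyelaran, Harlow and Sorensen, shift-lead qualified before not shift-lead qualified: Oyelaran (shift-lead qualified) before Harlow and Sorensen (not shift-lead qualified).
Harlow and Sorensen both have company hire date 19 Dec 2007, so the next rule applies.
Among Harlow and Sorensen, by classification seniority date (earlier first): Harlow (15 Jan 1997) before Sorensen (9 Apr 2002).
Order: Okonkwo, Nguyen, Abara, Bianchi, Mbeki, Greco, Oyelaran, Harlow, Sorensen.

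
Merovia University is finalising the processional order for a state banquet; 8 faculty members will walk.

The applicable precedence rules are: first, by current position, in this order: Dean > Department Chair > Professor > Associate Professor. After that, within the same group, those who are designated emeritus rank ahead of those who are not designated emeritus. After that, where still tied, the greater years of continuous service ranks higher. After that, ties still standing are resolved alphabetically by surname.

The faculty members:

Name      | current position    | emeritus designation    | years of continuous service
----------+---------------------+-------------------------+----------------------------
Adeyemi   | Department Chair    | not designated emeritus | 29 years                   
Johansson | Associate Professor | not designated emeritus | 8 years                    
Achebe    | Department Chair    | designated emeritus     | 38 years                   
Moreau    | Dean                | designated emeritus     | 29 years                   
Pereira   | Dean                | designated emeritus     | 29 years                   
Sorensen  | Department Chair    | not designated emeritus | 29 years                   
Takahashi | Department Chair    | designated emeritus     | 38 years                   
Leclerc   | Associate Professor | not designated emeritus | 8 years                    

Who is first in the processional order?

By current position: Moreau and Pereira (Dean); then Achebe, Takahashi, Adeyemi and Sorensen (Department Chair); then Johansson and Leclerc (Associate Professor).
Moreau and Pereira are each designated emeritus, so the next rule applies.
Moreau and Pereira both have years of continuous service 29 years, so the next rule applies.
Among Moreau and Pereira, alphabetically by surname: Moreau before Pereira.
Among Achebe, Takahashi, Adeyemi and Sorensen, designated emeritus before not designated emeritus: Achebe and Takahashi (designated emeritus) before Adeyemi and Sorensen (not designated emeritus).
Achebe and Takahashi both have years of continuous service 38 years, so the next rule applies.
Among Achebe and Takahashi, alphabetically by surname: Achebe before Takahashi.
Adeyemi and Sorensen both have years of continuous service 29 years, so the next rule applies.
Among Adeyemi and Sorensen, alphabetically by surname: Adeyemi before Sorensen.
Johansson and Leclerc are each not designated emeritus, so the next rule applies.
Johansson and Leclerc both have years of continuous service 8 years, so the next rule applies.
Among Johansson and Leclerc, alphabetically by surname: Johansson before Leclerc.
Order: Moreau, Pereira, Achebe, Takahashi, Adeyemi, Sorensen, Johansson, Leclerc.

Moreau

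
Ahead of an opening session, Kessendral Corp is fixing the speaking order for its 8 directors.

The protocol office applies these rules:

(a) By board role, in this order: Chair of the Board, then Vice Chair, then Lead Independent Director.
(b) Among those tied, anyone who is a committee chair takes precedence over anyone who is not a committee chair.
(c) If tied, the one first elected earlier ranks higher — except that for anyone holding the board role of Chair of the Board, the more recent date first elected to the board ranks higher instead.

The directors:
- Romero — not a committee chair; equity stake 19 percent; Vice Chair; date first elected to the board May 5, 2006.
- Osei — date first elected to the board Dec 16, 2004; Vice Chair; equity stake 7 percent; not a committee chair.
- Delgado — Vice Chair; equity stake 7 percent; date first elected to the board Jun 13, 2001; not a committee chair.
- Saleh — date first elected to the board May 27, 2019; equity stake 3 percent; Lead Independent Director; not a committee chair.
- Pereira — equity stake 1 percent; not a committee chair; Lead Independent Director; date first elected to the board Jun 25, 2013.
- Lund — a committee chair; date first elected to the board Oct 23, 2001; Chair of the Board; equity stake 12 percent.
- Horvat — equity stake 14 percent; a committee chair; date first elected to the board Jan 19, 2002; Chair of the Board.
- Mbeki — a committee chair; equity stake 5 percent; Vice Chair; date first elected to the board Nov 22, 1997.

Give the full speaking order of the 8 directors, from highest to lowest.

By board role: Horvat and Lund (Chair of the Board); then Mbeki, Delgado, Osei and Romero (Vice Chair); then Pereira and Saleh (Lead Independent Director).
Horvat and Lund are each a committee chair, so the next rule applies.
Among Horvat and Lund, by date first elected to the board (later first) (reversed rule for this group): Horvat (Jan 19, 2002) before Lund (Oct 23, 2001).
Among Mbeki, Delgado, Osei and Romero, a committee chair before not a committee chair: Mbeki (a committee chair) before Delgado, Osei and Romero (not a committee chair).
Among Delgado, Osei and Romero, by date first elected to the board (earlier first): Delgado (Jun 13, 2001) before Osei (Dec 16, 2004) before Romero (May 5, 2006).
Pereira and Saleh are each not a committee chair, so the next rule applies.
Among Pereira and Saleh, by date first elected to the board (earlier first): Pereira (Jun 25, 2013) before Saleh (May 27, 2019).
Full order: Horvat, Lund, Mbeki, Delgado, Osei, Romero, Pereira, Saleh.

Horvat, Lund, Mbeki, Delgado, Osei, Romero, Pereira, Saleh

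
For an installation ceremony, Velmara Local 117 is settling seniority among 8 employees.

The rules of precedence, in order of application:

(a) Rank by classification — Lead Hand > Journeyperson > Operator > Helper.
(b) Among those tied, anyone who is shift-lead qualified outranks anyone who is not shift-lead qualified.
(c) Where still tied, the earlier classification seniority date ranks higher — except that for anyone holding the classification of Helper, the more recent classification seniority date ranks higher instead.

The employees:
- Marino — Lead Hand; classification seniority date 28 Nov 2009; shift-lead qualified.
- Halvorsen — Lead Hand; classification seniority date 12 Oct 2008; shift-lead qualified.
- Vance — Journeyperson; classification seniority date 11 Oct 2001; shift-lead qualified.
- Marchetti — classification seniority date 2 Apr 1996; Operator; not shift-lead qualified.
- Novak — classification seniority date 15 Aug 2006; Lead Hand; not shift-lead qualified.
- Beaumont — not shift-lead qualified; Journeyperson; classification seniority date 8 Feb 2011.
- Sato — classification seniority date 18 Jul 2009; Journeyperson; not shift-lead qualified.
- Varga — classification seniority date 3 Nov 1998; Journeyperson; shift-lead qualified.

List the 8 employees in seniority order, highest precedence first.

Halvorsen, Marino, Novak, Varga, Vance, Sato, Beaumont, Marchetti

By classification: Halvorsen, Marino and Novak (Lead Hand); then Varga, Vance, Sato and Beaumont (Journeyperson); then Marchetti (Operator).
Among Halvorsen, Marino and Novak, shift-lead qualified before not shift-lead qualified: Halvorsen and Marino (shift-lead qualified) before Novak (not shift-lead qualified).
Among Halvorsen and Marino, by classification seniority date (earlier first): Halvorsen (12 Oct 2008) before Marino (28 Nov 2009).
Among Varga, Vance, Sato and Beaumont, shift-lead qualified before not shift-lead qualified: Varga and Vance (shift-lead qualified) before Sato and Beaumont (not shift-lead qualified).
Among Varga and Vance, by classification seniority date (earlier first): Varga (3 Nov 1998) before Vance (11 Oct 2001).
Among Sato and Beaumont, by classification seniority date (earlier first): Sato (18 Jul 2009) before Beaumont (8 Feb 2011).
Full order: Halvorsen, Marino, Novak, Varga, Vance, Sato, Beaumont, Marchetti.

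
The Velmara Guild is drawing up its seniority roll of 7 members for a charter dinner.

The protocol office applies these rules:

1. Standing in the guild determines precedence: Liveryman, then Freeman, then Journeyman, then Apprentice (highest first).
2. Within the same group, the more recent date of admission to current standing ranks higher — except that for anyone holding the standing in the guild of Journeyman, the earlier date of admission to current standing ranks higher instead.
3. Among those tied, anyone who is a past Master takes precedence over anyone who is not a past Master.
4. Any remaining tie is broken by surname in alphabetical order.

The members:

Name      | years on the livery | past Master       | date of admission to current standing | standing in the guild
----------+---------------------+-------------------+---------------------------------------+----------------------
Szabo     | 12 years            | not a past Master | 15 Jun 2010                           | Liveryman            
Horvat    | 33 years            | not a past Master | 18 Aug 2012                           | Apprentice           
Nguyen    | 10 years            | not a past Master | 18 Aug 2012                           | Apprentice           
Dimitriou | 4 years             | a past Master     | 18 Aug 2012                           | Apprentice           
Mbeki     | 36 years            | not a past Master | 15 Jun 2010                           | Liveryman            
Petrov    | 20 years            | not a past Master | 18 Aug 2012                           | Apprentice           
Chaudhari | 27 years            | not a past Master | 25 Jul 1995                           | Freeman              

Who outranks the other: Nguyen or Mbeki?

By standing in the guild: Mbeki and Szabo (Liveryman); then Chaudhari (Freeman); then Dimitriou, Horvat, Nguyen and Petrov (Apprentice).
Mbeki and Szabo both have date of admission to current standing 15 Jun 2010, so the next rule applies.
Mbeki and Szabo are each not a past Master, so the next rule applies.
Among Mbeki and Szabo, alphabetically by surname: Mbeki before Szabo.
Dimitriou, Horvat, Nguyen and Petrov all have date of admission to current standing 18 Aug 2012, so the next rule applies.
Among Dimitriou, Horvat, Nguyen and Petrov, a past Master before not a past Master: Dimitriou (a past Master) before Horvat, Nguyen and Petrov (not a past Master).
Among Horvat, Nguyen and Petrov, alphabetically by surname: Horvat before Nguyen before Petrov.
So Mbeki takes precedence.

Mbeki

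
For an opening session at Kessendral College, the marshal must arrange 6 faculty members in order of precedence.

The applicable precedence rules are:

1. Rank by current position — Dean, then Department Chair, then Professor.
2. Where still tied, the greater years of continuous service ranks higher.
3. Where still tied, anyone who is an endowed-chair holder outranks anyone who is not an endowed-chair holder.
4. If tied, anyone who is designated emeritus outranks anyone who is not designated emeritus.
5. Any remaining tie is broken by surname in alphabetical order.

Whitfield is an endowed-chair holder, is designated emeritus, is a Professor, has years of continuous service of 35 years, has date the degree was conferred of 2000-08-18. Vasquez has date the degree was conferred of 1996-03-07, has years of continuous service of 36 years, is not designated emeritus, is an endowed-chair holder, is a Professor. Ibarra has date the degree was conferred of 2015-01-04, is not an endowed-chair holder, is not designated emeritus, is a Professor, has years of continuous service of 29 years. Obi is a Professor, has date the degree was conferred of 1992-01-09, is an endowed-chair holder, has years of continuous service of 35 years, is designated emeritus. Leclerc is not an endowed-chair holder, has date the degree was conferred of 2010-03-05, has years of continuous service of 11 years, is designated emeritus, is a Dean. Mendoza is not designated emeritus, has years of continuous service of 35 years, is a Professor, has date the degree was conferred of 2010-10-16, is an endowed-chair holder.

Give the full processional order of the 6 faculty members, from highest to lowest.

By current position: Leclerc (Dean); then Vasquez, Obi, Whitfield, Mendoza and Ibarra (Professor).
Among Vasquez, Obi, Whitfield, Mendoza and Ibarra, by years of continuous service (higher first): Vasquez (36 years) before Obi, Whitfield and Mendoza (35 years) before Ibarra (29 years).
Obi, Whitfield and Mendoza are each an endowed-chair holder, so the next rule applies.
Among Obi, Whitfield and Mendoza, designated emeritus before not designated emeritus: Obi and Whitfield (designated emeritus) before Mendoza (not designated emeritus).
Among Obi and Whitfield, alphabetically by surname: Obi before Whitfield.
Full order: Leclerc, Vasquez, Obi, Whitfield, Mendoza, Ibarra.

Leclerc, Vasquez, Obi, Whitfield, Mendoza, Ibarra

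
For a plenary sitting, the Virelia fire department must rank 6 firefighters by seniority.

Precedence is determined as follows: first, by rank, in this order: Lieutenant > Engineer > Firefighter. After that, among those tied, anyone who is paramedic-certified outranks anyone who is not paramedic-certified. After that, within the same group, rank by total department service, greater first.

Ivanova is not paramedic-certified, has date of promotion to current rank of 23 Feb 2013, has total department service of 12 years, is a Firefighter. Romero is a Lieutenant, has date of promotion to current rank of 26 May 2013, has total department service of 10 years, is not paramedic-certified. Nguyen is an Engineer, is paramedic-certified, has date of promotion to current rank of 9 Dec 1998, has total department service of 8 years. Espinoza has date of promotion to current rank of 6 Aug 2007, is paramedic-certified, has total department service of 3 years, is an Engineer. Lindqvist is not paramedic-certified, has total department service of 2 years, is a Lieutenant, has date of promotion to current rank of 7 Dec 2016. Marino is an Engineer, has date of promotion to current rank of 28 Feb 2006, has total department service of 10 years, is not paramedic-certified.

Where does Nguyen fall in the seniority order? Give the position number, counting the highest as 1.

By rank: Romero and Lindqvist (Lieutenant); then Nguyen, Espinoza and Marino (Engineer); then Ivanova (Firefighter).
Romero and Lindqvist are each not paramedic-certified, so the next rule applies.
Among Romero and Lindqvist, by total department service (higher first): Romero (10 years) before Lindqvist (2 years).
Among Nguyen, Espinoza and Marino, paramedic-certified before not paramedic-certified: Nguyen and Espinoza (paramedic-certified) before Marino (not paramedic-certified).
Among Nguyen and Espinoza, by total department service (higher first): Nguyen (8 years) before Espinoza (3 years).
Order: Romero, Lindqvist, Nguyen, Espinoza, Marino, Ivanova. So position 3.

3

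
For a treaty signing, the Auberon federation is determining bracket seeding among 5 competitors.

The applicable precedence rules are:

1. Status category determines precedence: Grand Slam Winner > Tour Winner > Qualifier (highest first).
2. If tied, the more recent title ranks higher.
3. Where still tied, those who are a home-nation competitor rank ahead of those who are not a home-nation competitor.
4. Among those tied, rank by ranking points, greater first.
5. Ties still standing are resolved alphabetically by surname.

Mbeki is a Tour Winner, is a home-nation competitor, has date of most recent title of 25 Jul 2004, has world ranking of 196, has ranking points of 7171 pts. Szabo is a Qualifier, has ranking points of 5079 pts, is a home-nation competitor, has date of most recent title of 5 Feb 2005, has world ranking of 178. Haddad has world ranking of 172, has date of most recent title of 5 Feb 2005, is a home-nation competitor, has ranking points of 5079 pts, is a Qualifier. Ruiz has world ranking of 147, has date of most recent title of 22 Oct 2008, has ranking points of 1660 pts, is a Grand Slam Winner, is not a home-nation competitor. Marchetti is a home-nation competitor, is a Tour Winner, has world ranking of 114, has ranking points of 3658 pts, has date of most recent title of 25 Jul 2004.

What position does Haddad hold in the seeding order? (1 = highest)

4

By status category: Ruiz (Grand Slam Winner); then Mbeki and Marchetti (Tour Winner); then Haddad and Szabo (Qualifier).
Mbeki and Marchetti both have date of most recent title 25 Jul 2004, so the next rule applies.
Mbeki and Marchetti are each a home-nation competitor, so the next rule applies.
Among Mbeki and Marchetti, by ranking points (higher first): Mbeki (7171 pts) before Marchetti (3658 pts).
Haddad and Szabo both have date of most recent title 5 Feb 2005, so the next rule applies.
Haddad and Szabo are each a home-nation competitor, so the next rule applies.
Haddad and Szabo both have ranking points 5079 pts, so the next rule applies.
Among Haddad and Szabo, alphabetically by surname: Haddad before Szabo.
Order: Ruiz, Mbeki, Marchetti, Haddad, Szabo. So position 4.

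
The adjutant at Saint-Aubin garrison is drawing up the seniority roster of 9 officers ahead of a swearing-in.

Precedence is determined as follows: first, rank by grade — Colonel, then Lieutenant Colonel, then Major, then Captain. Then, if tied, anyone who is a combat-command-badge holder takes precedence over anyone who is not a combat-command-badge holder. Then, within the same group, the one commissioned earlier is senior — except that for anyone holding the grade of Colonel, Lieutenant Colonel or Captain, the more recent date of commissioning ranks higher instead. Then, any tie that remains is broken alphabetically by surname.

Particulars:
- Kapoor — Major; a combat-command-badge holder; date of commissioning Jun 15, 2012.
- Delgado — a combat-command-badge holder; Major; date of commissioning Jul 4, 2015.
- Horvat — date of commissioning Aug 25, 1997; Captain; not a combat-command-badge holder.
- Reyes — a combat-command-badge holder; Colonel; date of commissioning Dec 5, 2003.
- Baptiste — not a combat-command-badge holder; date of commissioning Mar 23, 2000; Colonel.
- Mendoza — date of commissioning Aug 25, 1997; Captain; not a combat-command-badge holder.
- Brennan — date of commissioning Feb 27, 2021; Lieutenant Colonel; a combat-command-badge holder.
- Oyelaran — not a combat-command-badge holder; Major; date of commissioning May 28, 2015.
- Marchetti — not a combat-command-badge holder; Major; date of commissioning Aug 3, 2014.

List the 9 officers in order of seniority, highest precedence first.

By grade: Reyes and Baptiste (Colonel); then Brennan (Lieutenant Colonel); then Kapoor, Delgado, Marchetti and Oyelaran (Major); then Horvat and Mendoza (Captain).
Among Reyes and Baptiste, a combat-command-badge holder before not a combat-command-badge holder: Reyes (a combat-command-badge holder) before Baptiste (not a combat-command-badge holder).
Among Kapoor, Delgado, Marchetti and Oyelaran, a combat-command-badge holder before not a combat-command-badge holder: Kapoor and Delgado (a combat-command-badge holder) before Marchetti and Oyelaran (not a combat-command-badge holder).
Among Kapoor and Delgado, by date of commissioning (earlier first): Kapoor (Jun 15, 2012) before Delgado (Jul 4, 2015).
Among Marchetti and Oyelaran, by date of commissioning (earlier first): Marchetti (Aug 3, 2014) before Oyelaran (May 28, 2015).
Horvat and Mendoza are each not a combat-command-badge holder, so the next rule applies.
Horvat and Mendoza both have date of commissioning Aug 25, 1997, so the next rule applies.
Among Horvat and Mendoza, alphabetically by surname: Horvat before Mendoza.
Full order: Reyes, Baptiste, Brennan, Kapoor, Delgado, Marchetti, Oyelaran, Horvat, Mendoza.

Reyes, Baptiste, Brennan, Kapoor, Delgado, Marchetti, Oyelaran, Horvat, Mendoza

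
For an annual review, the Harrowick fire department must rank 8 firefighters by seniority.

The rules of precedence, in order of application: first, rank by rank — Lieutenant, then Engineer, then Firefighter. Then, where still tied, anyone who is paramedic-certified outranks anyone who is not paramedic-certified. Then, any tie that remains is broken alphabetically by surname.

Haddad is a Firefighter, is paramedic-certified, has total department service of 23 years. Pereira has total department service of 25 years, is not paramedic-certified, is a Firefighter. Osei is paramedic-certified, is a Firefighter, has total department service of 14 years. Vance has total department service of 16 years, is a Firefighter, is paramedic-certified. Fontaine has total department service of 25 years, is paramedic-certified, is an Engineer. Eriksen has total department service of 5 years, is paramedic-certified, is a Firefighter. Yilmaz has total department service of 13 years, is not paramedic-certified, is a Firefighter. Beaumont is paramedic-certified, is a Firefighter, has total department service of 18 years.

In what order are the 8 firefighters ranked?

By rank: Fontaine (Engineer); then Beaumont, Eriksen, Haddad, Osei, Vance, Pereira and Yilmaz (Firefighter).
Among Beaumont, Eriksen, Haddad, Osei, Vance, Pereira and Yilmaz, paramedic-certified before not paramedic-certified: Beaumont, Eriksen, Haddad, Osei and Vance (paramedic-certified) before Pereira and Yilmaz (not paramedic-certified).
Among Beaumont, Eriksen, Haddad, Osei and Vance, alphabetically by surname: Beaumont before Eriksen before Haddad before Osei before Vance.
Among Pereira and Yilmaz, alphabetically by surname: Pereira before Yilmaz.
Full order: Fontaine, Beaumont, Eriksen, Haddad, Osei, Vance, Pereira, Yilmaz.

Fontaine, Beaumont, Eriksen, Haddad, Osei, Vance, Pereira, Yilmaz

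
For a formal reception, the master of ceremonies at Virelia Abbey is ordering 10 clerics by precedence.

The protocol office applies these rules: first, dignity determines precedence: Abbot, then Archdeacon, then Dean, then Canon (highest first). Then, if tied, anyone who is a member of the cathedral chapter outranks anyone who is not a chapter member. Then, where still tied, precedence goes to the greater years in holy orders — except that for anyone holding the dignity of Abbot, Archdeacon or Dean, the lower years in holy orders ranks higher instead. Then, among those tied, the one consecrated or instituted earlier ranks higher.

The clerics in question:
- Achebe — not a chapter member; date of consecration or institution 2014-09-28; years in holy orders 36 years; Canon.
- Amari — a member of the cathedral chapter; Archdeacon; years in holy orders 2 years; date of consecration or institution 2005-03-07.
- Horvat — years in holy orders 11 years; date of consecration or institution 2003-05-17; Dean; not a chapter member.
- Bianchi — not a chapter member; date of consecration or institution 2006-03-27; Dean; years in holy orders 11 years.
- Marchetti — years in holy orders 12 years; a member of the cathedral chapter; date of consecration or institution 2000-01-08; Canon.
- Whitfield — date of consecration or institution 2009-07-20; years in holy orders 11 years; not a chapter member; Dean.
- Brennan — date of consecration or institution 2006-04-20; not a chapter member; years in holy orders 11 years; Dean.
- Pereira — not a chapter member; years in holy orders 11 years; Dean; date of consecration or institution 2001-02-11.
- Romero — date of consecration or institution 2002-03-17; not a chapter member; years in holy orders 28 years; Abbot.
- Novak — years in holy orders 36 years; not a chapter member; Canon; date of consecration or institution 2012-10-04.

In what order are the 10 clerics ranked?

Romero, Amari, Pereira, Horvat, Bianchi, Brennan, Whitfield, Marchetti, Novak, Achebe

By dignity: Romero (Abbot); then Amari (Archdeacon); then Pereira, Horvat, Bianchi, Brennan and Whitfield (Dean); then Marchetti, Novak and Achebe (Canon).
Pereira, Horvat, Bianchi, Brennan and Whitfield are each not a chapter member, so the next rule applies.
Pereira, Horvat, Bianchi, Brennan and Whitfield all have years in holy orders 11 years, so the next rule applies.
Among Pereira, Horvat, Bianchi, Brennan and Whitfield, by date of consecration or institution (earlier first): Pereira (2001-02-11) before Horvat (2003-05-17) before Bianchi (2006-03-27) before Brennan (2006-04-20) before Whitfield (2009-07-20).
Among Marchetti, Novak and Achebe, a member of the cathedral chapter before not a chapter member: Marchetti (a member of the cathedral chapter) before Novak and Achebe (not a chapter member).
Novak and Achebe both have years in holy orders 36 years, so the next rule applies.
Among Novak and Achebe, by date of consecration or institution (earlier first): Novak (2012-10-04) before Achebe (2014-09-28).
Full order: Romero, Amari, Pereira, Horvat, Bianchi, Brennan, Whitfield, Marchetti, Novak, Achebe.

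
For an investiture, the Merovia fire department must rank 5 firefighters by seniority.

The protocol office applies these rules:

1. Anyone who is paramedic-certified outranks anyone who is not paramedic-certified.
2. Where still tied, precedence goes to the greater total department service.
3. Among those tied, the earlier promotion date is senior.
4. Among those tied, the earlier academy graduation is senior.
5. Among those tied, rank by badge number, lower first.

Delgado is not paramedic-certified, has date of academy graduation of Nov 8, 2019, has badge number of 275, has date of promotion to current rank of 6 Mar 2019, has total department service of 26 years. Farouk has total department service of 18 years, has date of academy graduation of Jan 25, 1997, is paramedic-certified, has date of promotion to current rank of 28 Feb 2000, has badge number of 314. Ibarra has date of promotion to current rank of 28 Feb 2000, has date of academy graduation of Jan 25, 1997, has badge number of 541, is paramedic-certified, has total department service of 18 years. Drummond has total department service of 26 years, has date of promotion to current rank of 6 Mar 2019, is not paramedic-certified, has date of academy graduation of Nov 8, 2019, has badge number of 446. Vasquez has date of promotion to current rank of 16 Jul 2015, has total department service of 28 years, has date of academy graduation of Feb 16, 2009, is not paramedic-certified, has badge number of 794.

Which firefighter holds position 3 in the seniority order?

Vasquez

By the first rule: Farouk and Ibarra (both paramedic-certified); then Vasquez, Delgado and Drummond (each not paramedic-certified).
Farouk and Ibarra both have total department service 18 years, so the next rule applies.
Farouk and Ibarra both have date of promotion to current rank 28 Feb 2000, so the next rule applies.
Farouk and Ibarra both have date of academy graduation Jan 25, 1997, so the next rule applies.
Among Farouk and Ibarra, by badge number (lower first): Farouk (314) before Ibarra (541).
Among Vasquez, Delgado and Drummond, by total department service (higher first): Vasquez (28 years) before Delgado and Drummond (26 years).
Delgado and Drummond both have date of promotion to current rank 6 Mar 2019, so the next rule applies.
Delgado and Drummond both have date of academy graduation Nov 8, 2019, so the next rule applies.
Among Delgado and Drummond, by badge number (lower first): Delgado (275) before Drummond (446).
Order: Farouk, Ibarra, Vasquez, Delgado, Drummond.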